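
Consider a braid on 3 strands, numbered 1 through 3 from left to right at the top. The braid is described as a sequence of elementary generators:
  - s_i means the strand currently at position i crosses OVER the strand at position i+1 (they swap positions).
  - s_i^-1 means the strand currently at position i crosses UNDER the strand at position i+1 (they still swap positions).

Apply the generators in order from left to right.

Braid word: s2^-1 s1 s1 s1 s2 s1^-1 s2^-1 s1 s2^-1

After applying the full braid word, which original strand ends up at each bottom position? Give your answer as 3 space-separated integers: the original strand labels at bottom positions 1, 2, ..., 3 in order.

Gen 1 (s2^-1): strand 2 crosses under strand 3. Perm now: [1 3 2]
Gen 2 (s1): strand 1 crosses over strand 3. Perm now: [3 1 2]
Gen 3 (s1): strand 3 crosses over strand 1. Perm now: [1 3 2]
Gen 4 (s1): strand 1 crosses over strand 3. Perm now: [3 1 2]
Gen 5 (s2): strand 1 crosses over strand 2. Perm now: [3 2 1]
Gen 6 (s1^-1): strand 3 crosses under strand 2. Perm now: [2 3 1]
Gen 7 (s2^-1): strand 3 crosses under strand 1. Perm now: [2 1 3]
Gen 8 (s1): strand 2 crosses over strand 1. Perm now: [1 2 3]
Gen 9 (s2^-1): strand 2 crosses under strand 3. Perm now: [1 3 2]

Answer: 1 3 2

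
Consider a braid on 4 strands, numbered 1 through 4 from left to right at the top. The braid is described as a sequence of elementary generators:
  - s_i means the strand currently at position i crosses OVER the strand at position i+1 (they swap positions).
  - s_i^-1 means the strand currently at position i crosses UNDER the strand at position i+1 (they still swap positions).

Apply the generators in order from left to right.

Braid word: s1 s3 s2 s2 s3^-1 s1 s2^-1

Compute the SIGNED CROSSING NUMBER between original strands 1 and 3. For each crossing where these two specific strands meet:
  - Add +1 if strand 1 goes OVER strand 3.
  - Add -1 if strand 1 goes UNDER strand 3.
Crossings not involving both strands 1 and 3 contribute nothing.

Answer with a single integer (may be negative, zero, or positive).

Answer: 0

Derivation:
Gen 1: crossing 1x2. Both 1&3? no. Sum: 0
Gen 2: crossing 3x4. Both 1&3? no. Sum: 0
Gen 3: crossing 1x4. Both 1&3? no. Sum: 0
Gen 4: crossing 4x1. Both 1&3? no. Sum: 0
Gen 5: crossing 4x3. Both 1&3? no. Sum: 0
Gen 6: crossing 2x1. Both 1&3? no. Sum: 0
Gen 7: crossing 2x3. Both 1&3? no. Sum: 0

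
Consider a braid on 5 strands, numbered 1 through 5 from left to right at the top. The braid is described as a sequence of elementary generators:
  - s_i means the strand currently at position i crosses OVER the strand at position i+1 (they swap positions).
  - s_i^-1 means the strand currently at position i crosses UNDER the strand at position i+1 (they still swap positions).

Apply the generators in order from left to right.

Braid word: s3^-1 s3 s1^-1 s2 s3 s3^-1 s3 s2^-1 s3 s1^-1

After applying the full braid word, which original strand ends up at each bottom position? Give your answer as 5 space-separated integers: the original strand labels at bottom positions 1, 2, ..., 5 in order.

Answer: 4 2 1 3 5

Derivation:
Gen 1 (s3^-1): strand 3 crosses under strand 4. Perm now: [1 2 4 3 5]
Gen 2 (s3): strand 4 crosses over strand 3. Perm now: [1 2 3 4 5]
Gen 3 (s1^-1): strand 1 crosses under strand 2. Perm now: [2 1 3 4 5]
Gen 4 (s2): strand 1 crosses over strand 3. Perm now: [2 3 1 4 5]
Gen 5 (s3): strand 1 crosses over strand 4. Perm now: [2 3 4 1 5]
Gen 6 (s3^-1): strand 4 crosses under strand 1. Perm now: [2 3 1 4 5]
Gen 7 (s3): strand 1 crosses over strand 4. Perm now: [2 3 4 1 5]
Gen 8 (s2^-1): strand 3 crosses under strand 4. Perm now: [2 4 3 1 5]
Gen 9 (s3): strand 3 crosses over strand 1. Perm now: [2 4 1 3 5]
Gen 10 (s1^-1): strand 2 crosses under strand 4. Perm now: [4 2 1 3 5]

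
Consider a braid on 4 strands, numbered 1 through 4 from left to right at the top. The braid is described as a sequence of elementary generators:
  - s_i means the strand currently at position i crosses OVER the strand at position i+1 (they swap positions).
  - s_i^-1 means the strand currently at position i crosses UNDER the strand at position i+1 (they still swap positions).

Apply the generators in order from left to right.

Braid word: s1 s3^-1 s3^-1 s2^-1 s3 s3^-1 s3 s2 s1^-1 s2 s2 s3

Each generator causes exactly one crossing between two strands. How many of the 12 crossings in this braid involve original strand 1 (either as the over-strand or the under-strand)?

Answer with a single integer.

Answer: 6

Derivation:
Gen 1: crossing 1x2. Involves strand 1? yes. Count so far: 1
Gen 2: crossing 3x4. Involves strand 1? no. Count so far: 1
Gen 3: crossing 4x3. Involves strand 1? no. Count so far: 1
Gen 4: crossing 1x3. Involves strand 1? yes. Count so far: 2
Gen 5: crossing 1x4. Involves strand 1? yes. Count so far: 3
Gen 6: crossing 4x1. Involves strand 1? yes. Count so far: 4
Gen 7: crossing 1x4. Involves strand 1? yes. Count so far: 5
Gen 8: crossing 3x4. Involves strand 1? no. Count so far: 5
Gen 9: crossing 2x4. Involves strand 1? no. Count so far: 5
Gen 10: crossing 2x3. Involves strand 1? no. Count so far: 5
Gen 11: crossing 3x2. Involves strand 1? no. Count so far: 5
Gen 12: crossing 3x1. Involves strand 1? yes. Count so far: 6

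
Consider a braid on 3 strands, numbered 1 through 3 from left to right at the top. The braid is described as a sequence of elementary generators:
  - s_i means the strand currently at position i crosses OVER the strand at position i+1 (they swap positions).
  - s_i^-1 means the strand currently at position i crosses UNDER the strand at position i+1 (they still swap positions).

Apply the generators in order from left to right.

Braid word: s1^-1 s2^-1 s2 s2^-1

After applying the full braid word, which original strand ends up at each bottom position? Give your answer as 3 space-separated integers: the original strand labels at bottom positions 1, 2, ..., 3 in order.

Gen 1 (s1^-1): strand 1 crosses under strand 2. Perm now: [2 1 3]
Gen 2 (s2^-1): strand 1 crosses under strand 3. Perm now: [2 3 1]
Gen 3 (s2): strand 3 crosses over strand 1. Perm now: [2 1 3]
Gen 4 (s2^-1): strand 1 crosses under strand 3. Perm now: [2 3 1]

Answer: 2 3 1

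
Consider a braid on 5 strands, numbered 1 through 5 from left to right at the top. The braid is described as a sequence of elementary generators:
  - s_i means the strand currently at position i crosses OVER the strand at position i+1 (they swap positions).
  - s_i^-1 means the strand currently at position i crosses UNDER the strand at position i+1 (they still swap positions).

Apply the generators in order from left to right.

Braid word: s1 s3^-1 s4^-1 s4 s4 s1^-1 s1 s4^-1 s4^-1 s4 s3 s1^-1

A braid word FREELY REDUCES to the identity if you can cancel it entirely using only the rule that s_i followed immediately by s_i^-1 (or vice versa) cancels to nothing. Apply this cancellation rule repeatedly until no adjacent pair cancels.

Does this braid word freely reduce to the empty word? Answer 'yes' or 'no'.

Gen 1 (s1): push. Stack: [s1]
Gen 2 (s3^-1): push. Stack: [s1 s3^-1]
Gen 3 (s4^-1): push. Stack: [s1 s3^-1 s4^-1]
Gen 4 (s4): cancels prior s4^-1. Stack: [s1 s3^-1]
Gen 5 (s4): push. Stack: [s1 s3^-1 s4]
Gen 6 (s1^-1): push. Stack: [s1 s3^-1 s4 s1^-1]
Gen 7 (s1): cancels prior s1^-1. Stack: [s1 s3^-1 s4]
Gen 8 (s4^-1): cancels prior s4. Stack: [s1 s3^-1]
Gen 9 (s4^-1): push. Stack: [s1 s3^-1 s4^-1]
Gen 10 (s4): cancels prior s4^-1. Stack: [s1 s3^-1]
Gen 11 (s3): cancels prior s3^-1. Stack: [s1]
Gen 12 (s1^-1): cancels prior s1. Stack: []
Reduced word: (empty)

Answer: yes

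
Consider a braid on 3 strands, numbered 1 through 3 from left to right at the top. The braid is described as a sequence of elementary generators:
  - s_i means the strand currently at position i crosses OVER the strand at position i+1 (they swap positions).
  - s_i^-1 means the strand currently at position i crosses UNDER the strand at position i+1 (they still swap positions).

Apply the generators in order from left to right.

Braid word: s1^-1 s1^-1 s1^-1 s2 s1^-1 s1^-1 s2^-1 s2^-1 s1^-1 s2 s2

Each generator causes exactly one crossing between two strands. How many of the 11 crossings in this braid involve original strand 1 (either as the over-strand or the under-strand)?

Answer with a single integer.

Answer: 8

Derivation:
Gen 1: crossing 1x2. Involves strand 1? yes. Count so far: 1
Gen 2: crossing 2x1. Involves strand 1? yes. Count so far: 2
Gen 3: crossing 1x2. Involves strand 1? yes. Count so far: 3
Gen 4: crossing 1x3. Involves strand 1? yes. Count so far: 4
Gen 5: crossing 2x3. Involves strand 1? no. Count so far: 4
Gen 6: crossing 3x2. Involves strand 1? no. Count so far: 4
Gen 7: crossing 3x1. Involves strand 1? yes. Count so far: 5
Gen 8: crossing 1x3. Involves strand 1? yes. Count so far: 6
Gen 9: crossing 2x3. Involves strand 1? no. Count so far: 6
Gen 10: crossing 2x1. Involves strand 1? yes. Count so far: 7
Gen 11: crossing 1x2. Involves strand 1? yes. Count so far: 8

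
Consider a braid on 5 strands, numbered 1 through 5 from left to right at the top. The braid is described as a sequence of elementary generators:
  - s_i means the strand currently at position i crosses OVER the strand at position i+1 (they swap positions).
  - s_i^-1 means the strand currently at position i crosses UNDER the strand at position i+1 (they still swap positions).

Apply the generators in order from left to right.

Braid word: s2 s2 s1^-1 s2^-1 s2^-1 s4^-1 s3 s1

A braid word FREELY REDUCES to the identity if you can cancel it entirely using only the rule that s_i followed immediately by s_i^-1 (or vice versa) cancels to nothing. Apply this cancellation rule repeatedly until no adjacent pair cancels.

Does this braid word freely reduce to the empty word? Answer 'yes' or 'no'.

Answer: no

Derivation:
Gen 1 (s2): push. Stack: [s2]
Gen 2 (s2): push. Stack: [s2 s2]
Gen 3 (s1^-1): push. Stack: [s2 s2 s1^-1]
Gen 4 (s2^-1): push. Stack: [s2 s2 s1^-1 s2^-1]
Gen 5 (s2^-1): push. Stack: [s2 s2 s1^-1 s2^-1 s2^-1]
Gen 6 (s4^-1): push. Stack: [s2 s2 s1^-1 s2^-1 s2^-1 s4^-1]
Gen 7 (s3): push. Stack: [s2 s2 s1^-1 s2^-1 s2^-1 s4^-1 s3]
Gen 8 (s1): push. Stack: [s2 s2 s1^-1 s2^-1 s2^-1 s4^-1 s3 s1]
Reduced word: s2 s2 s1^-1 s2^-1 s2^-1 s4^-1 s3 s1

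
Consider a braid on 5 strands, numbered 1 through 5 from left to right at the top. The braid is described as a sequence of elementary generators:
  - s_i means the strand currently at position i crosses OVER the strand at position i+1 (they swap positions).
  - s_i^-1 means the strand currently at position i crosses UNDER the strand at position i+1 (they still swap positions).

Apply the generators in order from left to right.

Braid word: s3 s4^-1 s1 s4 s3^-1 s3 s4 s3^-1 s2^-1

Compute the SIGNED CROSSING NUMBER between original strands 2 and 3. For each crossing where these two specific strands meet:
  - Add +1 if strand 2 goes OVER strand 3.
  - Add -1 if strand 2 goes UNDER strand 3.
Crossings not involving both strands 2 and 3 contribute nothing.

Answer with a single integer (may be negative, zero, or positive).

Gen 1: crossing 3x4. Both 2&3? no. Sum: 0
Gen 2: crossing 3x5. Both 2&3? no. Sum: 0
Gen 3: crossing 1x2. Both 2&3? no. Sum: 0
Gen 4: crossing 5x3. Both 2&3? no. Sum: 0
Gen 5: crossing 4x3. Both 2&3? no. Sum: 0
Gen 6: crossing 3x4. Both 2&3? no. Sum: 0
Gen 7: crossing 3x5. Both 2&3? no. Sum: 0
Gen 8: crossing 4x5. Both 2&3? no. Sum: 0
Gen 9: crossing 1x5. Both 2&3? no. Sum: 0

Answer: 0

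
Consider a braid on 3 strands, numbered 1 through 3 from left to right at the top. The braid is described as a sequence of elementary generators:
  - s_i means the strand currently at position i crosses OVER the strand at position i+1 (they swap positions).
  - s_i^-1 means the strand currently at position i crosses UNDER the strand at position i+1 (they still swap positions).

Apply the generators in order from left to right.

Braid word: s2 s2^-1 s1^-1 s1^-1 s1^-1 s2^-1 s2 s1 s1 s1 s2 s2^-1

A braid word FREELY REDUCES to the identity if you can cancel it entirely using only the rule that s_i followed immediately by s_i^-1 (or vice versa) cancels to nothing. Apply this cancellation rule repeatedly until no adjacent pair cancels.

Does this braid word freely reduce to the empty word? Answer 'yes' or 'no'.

Answer: yes

Derivation:
Gen 1 (s2): push. Stack: [s2]
Gen 2 (s2^-1): cancels prior s2. Stack: []
Gen 3 (s1^-1): push. Stack: [s1^-1]
Gen 4 (s1^-1): push. Stack: [s1^-1 s1^-1]
Gen 5 (s1^-1): push. Stack: [s1^-1 s1^-1 s1^-1]
Gen 6 (s2^-1): push. Stack: [s1^-1 s1^-1 s1^-1 s2^-1]
Gen 7 (s2): cancels prior s2^-1. Stack: [s1^-1 s1^-1 s1^-1]
Gen 8 (s1): cancels prior s1^-1. Stack: [s1^-1 s1^-1]
Gen 9 (s1): cancels prior s1^-1. Stack: [s1^-1]
Gen 10 (s1): cancels prior s1^-1. Stack: []
Gen 11 (s2): push. Stack: [s2]
Gen 12 (s2^-1): cancels prior s2. Stack: []
Reduced word: (empty)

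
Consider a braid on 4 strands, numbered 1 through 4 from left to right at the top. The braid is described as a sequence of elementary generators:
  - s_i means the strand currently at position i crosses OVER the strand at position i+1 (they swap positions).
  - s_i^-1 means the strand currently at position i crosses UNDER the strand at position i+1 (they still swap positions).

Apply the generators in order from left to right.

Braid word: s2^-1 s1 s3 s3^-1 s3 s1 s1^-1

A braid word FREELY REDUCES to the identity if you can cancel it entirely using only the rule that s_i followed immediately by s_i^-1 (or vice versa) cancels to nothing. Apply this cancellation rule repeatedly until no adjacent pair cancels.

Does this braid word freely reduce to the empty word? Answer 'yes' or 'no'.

Answer: no

Derivation:
Gen 1 (s2^-1): push. Stack: [s2^-1]
Gen 2 (s1): push. Stack: [s2^-1 s1]
Gen 3 (s3): push. Stack: [s2^-1 s1 s3]
Gen 4 (s3^-1): cancels prior s3. Stack: [s2^-1 s1]
Gen 5 (s3): push. Stack: [s2^-1 s1 s3]
Gen 6 (s1): push. Stack: [s2^-1 s1 s3 s1]
Gen 7 (s1^-1): cancels prior s1. Stack: [s2^-1 s1 s3]
Reduced word: s2^-1 s1 s3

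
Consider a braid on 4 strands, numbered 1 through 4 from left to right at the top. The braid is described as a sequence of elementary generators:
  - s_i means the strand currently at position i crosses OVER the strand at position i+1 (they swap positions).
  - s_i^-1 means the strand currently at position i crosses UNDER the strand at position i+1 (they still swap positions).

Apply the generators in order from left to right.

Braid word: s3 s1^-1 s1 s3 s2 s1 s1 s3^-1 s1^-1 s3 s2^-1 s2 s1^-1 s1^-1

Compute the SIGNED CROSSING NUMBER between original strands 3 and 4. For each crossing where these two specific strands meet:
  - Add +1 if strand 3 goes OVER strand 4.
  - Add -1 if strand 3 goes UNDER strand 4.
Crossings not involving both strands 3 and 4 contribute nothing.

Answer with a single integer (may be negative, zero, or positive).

Answer: 0

Derivation:
Gen 1: 3 over 4. Both 3&4? yes. Contrib: +1. Sum: 1
Gen 2: crossing 1x2. Both 3&4? no. Sum: 1
Gen 3: crossing 2x1. Both 3&4? no. Sum: 1
Gen 4: 4 over 3. Both 3&4? yes. Contrib: -1. Sum: 0
Gen 5: crossing 2x3. Both 3&4? no. Sum: 0
Gen 6: crossing 1x3. Both 3&4? no. Sum: 0
Gen 7: crossing 3x1. Both 3&4? no. Sum: 0
Gen 8: crossing 2x4. Both 3&4? no. Sum: 0
Gen 9: crossing 1x3. Both 3&4? no. Sum: 0
Gen 10: crossing 4x2. Both 3&4? no. Sum: 0
Gen 11: crossing 1x2. Both 3&4? no. Sum: 0
Gen 12: crossing 2x1. Both 3&4? no. Sum: 0
Gen 13: crossing 3x1. Both 3&4? no. Sum: 0
Gen 14: crossing 1x3. Both 3&4? no. Sum: 0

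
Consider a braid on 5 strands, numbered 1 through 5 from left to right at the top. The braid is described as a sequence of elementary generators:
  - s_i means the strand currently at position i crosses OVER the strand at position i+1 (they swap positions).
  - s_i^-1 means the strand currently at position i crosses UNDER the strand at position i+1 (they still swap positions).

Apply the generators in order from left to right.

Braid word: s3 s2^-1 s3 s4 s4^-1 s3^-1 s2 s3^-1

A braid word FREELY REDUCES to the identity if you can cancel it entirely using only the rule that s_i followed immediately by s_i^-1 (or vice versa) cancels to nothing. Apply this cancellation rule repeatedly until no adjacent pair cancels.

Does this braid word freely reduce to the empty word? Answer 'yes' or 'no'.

Gen 1 (s3): push. Stack: [s3]
Gen 2 (s2^-1): push. Stack: [s3 s2^-1]
Gen 3 (s3): push. Stack: [s3 s2^-1 s3]
Gen 4 (s4): push. Stack: [s3 s2^-1 s3 s4]
Gen 5 (s4^-1): cancels prior s4. Stack: [s3 s2^-1 s3]
Gen 6 (s3^-1): cancels prior s3. Stack: [s3 s2^-1]
Gen 7 (s2): cancels prior s2^-1. Stack: [s3]
Gen 8 (s3^-1): cancels prior s3. Stack: []
Reduced word: (empty)

Answer: yes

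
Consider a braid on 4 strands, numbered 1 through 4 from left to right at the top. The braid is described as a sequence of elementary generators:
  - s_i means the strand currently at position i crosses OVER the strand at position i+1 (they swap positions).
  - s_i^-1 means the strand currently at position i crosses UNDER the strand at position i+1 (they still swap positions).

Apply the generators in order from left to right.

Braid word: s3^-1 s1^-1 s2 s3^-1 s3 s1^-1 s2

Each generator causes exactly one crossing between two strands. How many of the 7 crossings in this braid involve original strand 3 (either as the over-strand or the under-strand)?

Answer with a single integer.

Answer: 3

Derivation:
Gen 1: crossing 3x4. Involves strand 3? yes. Count so far: 1
Gen 2: crossing 1x2. Involves strand 3? no. Count so far: 1
Gen 3: crossing 1x4. Involves strand 3? no. Count so far: 1
Gen 4: crossing 1x3. Involves strand 3? yes. Count so far: 2
Gen 5: crossing 3x1. Involves strand 3? yes. Count so far: 3
Gen 6: crossing 2x4. Involves strand 3? no. Count so far: 3
Gen 7: crossing 2x1. Involves strand 3? no. Count so far: 3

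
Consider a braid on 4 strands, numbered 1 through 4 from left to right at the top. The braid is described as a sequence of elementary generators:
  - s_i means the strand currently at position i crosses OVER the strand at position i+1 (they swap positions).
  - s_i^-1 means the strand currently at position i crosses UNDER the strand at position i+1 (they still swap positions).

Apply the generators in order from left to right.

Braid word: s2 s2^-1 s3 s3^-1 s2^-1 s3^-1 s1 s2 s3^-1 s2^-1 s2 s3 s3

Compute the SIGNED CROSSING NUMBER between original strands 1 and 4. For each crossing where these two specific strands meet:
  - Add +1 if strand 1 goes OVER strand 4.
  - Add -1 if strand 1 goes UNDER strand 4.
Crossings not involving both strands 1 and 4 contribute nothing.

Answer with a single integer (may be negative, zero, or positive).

Answer: 1

Derivation:
Gen 1: crossing 2x3. Both 1&4? no. Sum: 0
Gen 2: crossing 3x2. Both 1&4? no. Sum: 0
Gen 3: crossing 3x4. Both 1&4? no. Sum: 0
Gen 4: crossing 4x3. Both 1&4? no. Sum: 0
Gen 5: crossing 2x3. Both 1&4? no. Sum: 0
Gen 6: crossing 2x4. Both 1&4? no. Sum: 0
Gen 7: crossing 1x3. Both 1&4? no. Sum: 0
Gen 8: 1 over 4. Both 1&4? yes. Contrib: +1. Sum: 1
Gen 9: crossing 1x2. Both 1&4? no. Sum: 1
Gen 10: crossing 4x2. Both 1&4? no. Sum: 1
Gen 11: crossing 2x4. Both 1&4? no. Sum: 1
Gen 12: crossing 2x1. Both 1&4? no. Sum: 1
Gen 13: crossing 1x2. Both 1&4? no. Sum: 1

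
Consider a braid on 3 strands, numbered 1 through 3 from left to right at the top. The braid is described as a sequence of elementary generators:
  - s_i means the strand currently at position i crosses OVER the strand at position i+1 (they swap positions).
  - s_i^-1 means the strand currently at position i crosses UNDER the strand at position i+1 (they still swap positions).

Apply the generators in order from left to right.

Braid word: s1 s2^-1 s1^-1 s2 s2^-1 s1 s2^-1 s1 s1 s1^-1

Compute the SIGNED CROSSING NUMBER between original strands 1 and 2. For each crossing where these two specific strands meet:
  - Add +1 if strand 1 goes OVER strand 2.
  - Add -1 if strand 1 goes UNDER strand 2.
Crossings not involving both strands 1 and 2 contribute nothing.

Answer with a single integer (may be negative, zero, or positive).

Answer: 0

Derivation:
Gen 1: 1 over 2. Both 1&2? yes. Contrib: +1. Sum: 1
Gen 2: crossing 1x3. Both 1&2? no. Sum: 1
Gen 3: crossing 2x3. Both 1&2? no. Sum: 1
Gen 4: 2 over 1. Both 1&2? yes. Contrib: -1. Sum: 0
Gen 5: 1 under 2. Both 1&2? yes. Contrib: -1. Sum: -1
Gen 6: crossing 3x2. Both 1&2? no. Sum: -1
Gen 7: crossing 3x1. Both 1&2? no. Sum: -1
Gen 8: 2 over 1. Both 1&2? yes. Contrib: -1. Sum: -2
Gen 9: 1 over 2. Both 1&2? yes. Contrib: +1. Sum: -1
Gen 10: 2 under 1. Both 1&2? yes. Contrib: +1. Sum: 0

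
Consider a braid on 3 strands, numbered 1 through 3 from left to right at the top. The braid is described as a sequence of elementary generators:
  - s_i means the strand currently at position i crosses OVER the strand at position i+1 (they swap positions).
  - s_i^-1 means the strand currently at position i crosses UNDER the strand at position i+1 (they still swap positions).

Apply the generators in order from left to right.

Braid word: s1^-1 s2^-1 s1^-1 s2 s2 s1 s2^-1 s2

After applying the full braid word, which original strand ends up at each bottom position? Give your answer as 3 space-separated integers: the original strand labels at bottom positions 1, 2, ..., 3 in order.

Gen 1 (s1^-1): strand 1 crosses under strand 2. Perm now: [2 1 3]
Gen 2 (s2^-1): strand 1 crosses under strand 3. Perm now: [2 3 1]
Gen 3 (s1^-1): strand 2 crosses under strand 3. Perm now: [3 2 1]
Gen 4 (s2): strand 2 crosses over strand 1. Perm now: [3 1 2]
Gen 5 (s2): strand 1 crosses over strand 2. Perm now: [3 2 1]
Gen 6 (s1): strand 3 crosses over strand 2. Perm now: [2 3 1]
Gen 7 (s2^-1): strand 3 crosses under strand 1. Perm now: [2 1 3]
Gen 8 (s2): strand 1 crosses over strand 3. Perm now: [2 3 1]

Answer: 2 3 1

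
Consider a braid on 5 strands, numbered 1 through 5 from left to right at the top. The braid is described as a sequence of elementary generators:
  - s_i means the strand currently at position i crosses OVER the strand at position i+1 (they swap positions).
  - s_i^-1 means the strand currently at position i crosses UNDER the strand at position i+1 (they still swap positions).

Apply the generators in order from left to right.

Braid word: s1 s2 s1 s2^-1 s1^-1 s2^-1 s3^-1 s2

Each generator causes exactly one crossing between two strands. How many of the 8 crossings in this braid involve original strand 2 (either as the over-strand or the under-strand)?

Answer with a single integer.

Gen 1: crossing 1x2. Involves strand 2? yes. Count so far: 1
Gen 2: crossing 1x3. Involves strand 2? no. Count so far: 1
Gen 3: crossing 2x3. Involves strand 2? yes. Count so far: 2
Gen 4: crossing 2x1. Involves strand 2? yes. Count so far: 3
Gen 5: crossing 3x1. Involves strand 2? no. Count so far: 3
Gen 6: crossing 3x2. Involves strand 2? yes. Count so far: 4
Gen 7: crossing 3x4. Involves strand 2? no. Count so far: 4
Gen 8: crossing 2x4. Involves strand 2? yes. Count so far: 5

Answer: 5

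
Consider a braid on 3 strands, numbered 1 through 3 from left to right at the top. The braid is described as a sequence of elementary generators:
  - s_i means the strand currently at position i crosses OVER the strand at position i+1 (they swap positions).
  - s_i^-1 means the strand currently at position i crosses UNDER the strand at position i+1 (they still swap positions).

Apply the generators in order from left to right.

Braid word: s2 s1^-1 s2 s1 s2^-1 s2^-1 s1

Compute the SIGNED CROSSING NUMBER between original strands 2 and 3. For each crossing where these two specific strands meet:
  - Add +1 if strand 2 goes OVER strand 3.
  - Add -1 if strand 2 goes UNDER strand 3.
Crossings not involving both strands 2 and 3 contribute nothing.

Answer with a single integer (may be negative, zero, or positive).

Gen 1: 2 over 3. Both 2&3? yes. Contrib: +1. Sum: 1
Gen 2: crossing 1x3. Both 2&3? no. Sum: 1
Gen 3: crossing 1x2. Both 2&3? no. Sum: 1
Gen 4: 3 over 2. Both 2&3? yes. Contrib: -1. Sum: 0
Gen 5: crossing 3x1. Both 2&3? no. Sum: 0
Gen 6: crossing 1x3. Both 2&3? no. Sum: 0
Gen 7: 2 over 3. Both 2&3? yes. Contrib: +1. Sum: 1

Answer: 1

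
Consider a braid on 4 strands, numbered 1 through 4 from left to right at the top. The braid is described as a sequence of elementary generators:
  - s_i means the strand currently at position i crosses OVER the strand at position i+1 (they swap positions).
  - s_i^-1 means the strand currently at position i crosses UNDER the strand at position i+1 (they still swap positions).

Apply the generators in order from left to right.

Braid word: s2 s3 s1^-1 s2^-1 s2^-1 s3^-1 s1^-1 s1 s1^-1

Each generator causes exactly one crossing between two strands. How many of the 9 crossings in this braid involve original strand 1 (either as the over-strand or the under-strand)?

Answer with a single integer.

Answer: 6

Derivation:
Gen 1: crossing 2x3. Involves strand 1? no. Count so far: 0
Gen 2: crossing 2x4. Involves strand 1? no. Count so far: 0
Gen 3: crossing 1x3. Involves strand 1? yes. Count so far: 1
Gen 4: crossing 1x4. Involves strand 1? yes. Count so far: 2
Gen 5: crossing 4x1. Involves strand 1? yes. Count so far: 3
Gen 6: crossing 4x2. Involves strand 1? no. Count so far: 3
Gen 7: crossing 3x1. Involves strand 1? yes. Count so far: 4
Gen 8: crossing 1x3. Involves strand 1? yes. Count so far: 5
Gen 9: crossing 3x1. Involves strand 1? yes. Count so far: 6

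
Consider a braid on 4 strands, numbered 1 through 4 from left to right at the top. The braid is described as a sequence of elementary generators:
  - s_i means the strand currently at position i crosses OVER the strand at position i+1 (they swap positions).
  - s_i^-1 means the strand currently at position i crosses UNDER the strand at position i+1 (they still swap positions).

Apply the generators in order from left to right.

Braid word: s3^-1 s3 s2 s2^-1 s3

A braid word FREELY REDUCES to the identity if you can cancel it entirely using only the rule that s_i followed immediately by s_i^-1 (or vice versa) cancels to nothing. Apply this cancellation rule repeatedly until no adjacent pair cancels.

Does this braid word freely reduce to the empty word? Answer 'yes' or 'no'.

Answer: no

Derivation:
Gen 1 (s3^-1): push. Stack: [s3^-1]
Gen 2 (s3): cancels prior s3^-1. Stack: []
Gen 3 (s2): push. Stack: [s2]
Gen 4 (s2^-1): cancels prior s2. Stack: []
Gen 5 (s3): push. Stack: [s3]
Reduced word: s3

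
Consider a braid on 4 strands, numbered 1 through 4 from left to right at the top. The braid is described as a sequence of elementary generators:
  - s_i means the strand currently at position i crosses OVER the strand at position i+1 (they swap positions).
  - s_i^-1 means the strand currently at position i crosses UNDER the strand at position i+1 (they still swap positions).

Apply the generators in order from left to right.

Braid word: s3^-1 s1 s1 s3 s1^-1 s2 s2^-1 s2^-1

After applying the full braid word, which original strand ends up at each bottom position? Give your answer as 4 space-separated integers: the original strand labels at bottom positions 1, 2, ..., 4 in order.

Answer: 2 3 1 4

Derivation:
Gen 1 (s3^-1): strand 3 crosses under strand 4. Perm now: [1 2 4 3]
Gen 2 (s1): strand 1 crosses over strand 2. Perm now: [2 1 4 3]
Gen 3 (s1): strand 2 crosses over strand 1. Perm now: [1 2 4 3]
Gen 4 (s3): strand 4 crosses over strand 3. Perm now: [1 2 3 4]
Gen 5 (s1^-1): strand 1 crosses under strand 2. Perm now: [2 1 3 4]
Gen 6 (s2): strand 1 crosses over strand 3. Perm now: [2 3 1 4]
Gen 7 (s2^-1): strand 3 crosses under strand 1. Perm now: [2 1 3 4]
Gen 8 (s2^-1): strand 1 crosses under strand 3. Perm now: [2 3 1 4]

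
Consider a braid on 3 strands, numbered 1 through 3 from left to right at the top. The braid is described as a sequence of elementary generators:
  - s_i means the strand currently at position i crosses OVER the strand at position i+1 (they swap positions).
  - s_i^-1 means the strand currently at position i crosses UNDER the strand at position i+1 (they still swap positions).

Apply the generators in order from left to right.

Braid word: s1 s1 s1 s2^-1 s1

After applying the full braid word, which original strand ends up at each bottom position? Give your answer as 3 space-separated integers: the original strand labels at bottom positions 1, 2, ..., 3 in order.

Answer: 3 2 1

Derivation:
Gen 1 (s1): strand 1 crosses over strand 2. Perm now: [2 1 3]
Gen 2 (s1): strand 2 crosses over strand 1. Perm now: [1 2 3]
Gen 3 (s1): strand 1 crosses over strand 2. Perm now: [2 1 3]
Gen 4 (s2^-1): strand 1 crosses under strand 3. Perm now: [2 3 1]
Gen 5 (s1): strand 2 crosses over strand 3. Perm now: [3 2 1]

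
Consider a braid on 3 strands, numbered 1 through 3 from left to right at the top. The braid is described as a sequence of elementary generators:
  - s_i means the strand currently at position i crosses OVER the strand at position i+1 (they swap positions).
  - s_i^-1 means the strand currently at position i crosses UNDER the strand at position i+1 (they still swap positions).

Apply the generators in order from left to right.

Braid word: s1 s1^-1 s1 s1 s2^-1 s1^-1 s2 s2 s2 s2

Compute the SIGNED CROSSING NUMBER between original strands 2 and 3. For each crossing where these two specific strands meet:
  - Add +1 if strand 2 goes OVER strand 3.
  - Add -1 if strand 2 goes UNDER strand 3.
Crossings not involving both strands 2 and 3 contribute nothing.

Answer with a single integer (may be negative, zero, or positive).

Gen 1: crossing 1x2. Both 2&3? no. Sum: 0
Gen 2: crossing 2x1. Both 2&3? no. Sum: 0
Gen 3: crossing 1x2. Both 2&3? no. Sum: 0
Gen 4: crossing 2x1. Both 2&3? no. Sum: 0
Gen 5: 2 under 3. Both 2&3? yes. Contrib: -1. Sum: -1
Gen 6: crossing 1x3. Both 2&3? no. Sum: -1
Gen 7: crossing 1x2. Both 2&3? no. Sum: -1
Gen 8: crossing 2x1. Both 2&3? no. Sum: -1
Gen 9: crossing 1x2. Both 2&3? no. Sum: -1
Gen 10: crossing 2x1. Both 2&3? no. Sum: -1

Answer: -1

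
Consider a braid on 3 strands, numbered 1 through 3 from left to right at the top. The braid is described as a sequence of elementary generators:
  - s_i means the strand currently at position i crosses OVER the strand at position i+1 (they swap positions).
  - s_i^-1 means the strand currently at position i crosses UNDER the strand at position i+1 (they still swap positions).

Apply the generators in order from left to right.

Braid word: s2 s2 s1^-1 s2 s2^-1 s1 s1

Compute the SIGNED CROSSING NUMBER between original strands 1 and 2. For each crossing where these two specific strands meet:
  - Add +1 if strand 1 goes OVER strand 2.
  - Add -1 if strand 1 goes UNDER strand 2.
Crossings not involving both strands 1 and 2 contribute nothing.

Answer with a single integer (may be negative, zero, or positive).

Gen 1: crossing 2x3. Both 1&2? no. Sum: 0
Gen 2: crossing 3x2. Both 1&2? no. Sum: 0
Gen 3: 1 under 2. Both 1&2? yes. Contrib: -1. Sum: -1
Gen 4: crossing 1x3. Both 1&2? no. Sum: -1
Gen 5: crossing 3x1. Both 1&2? no. Sum: -1
Gen 6: 2 over 1. Both 1&2? yes. Contrib: -1. Sum: -2
Gen 7: 1 over 2. Both 1&2? yes. Contrib: +1. Sum: -1

Answer: -1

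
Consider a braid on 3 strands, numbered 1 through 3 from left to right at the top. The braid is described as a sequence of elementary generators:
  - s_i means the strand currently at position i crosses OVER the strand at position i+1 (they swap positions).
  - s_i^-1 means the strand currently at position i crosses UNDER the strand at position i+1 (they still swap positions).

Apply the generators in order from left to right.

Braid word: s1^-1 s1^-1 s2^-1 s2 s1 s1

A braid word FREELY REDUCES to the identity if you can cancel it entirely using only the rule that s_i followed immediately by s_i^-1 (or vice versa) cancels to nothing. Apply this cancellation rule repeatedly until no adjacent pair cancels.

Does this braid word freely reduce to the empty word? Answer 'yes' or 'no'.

Gen 1 (s1^-1): push. Stack: [s1^-1]
Gen 2 (s1^-1): push. Stack: [s1^-1 s1^-1]
Gen 3 (s2^-1): push. Stack: [s1^-1 s1^-1 s2^-1]
Gen 4 (s2): cancels prior s2^-1. Stack: [s1^-1 s1^-1]
Gen 5 (s1): cancels prior s1^-1. Stack: [s1^-1]
Gen 6 (s1): cancels prior s1^-1. Stack: []
Reduced word: (empty)

Answer: yes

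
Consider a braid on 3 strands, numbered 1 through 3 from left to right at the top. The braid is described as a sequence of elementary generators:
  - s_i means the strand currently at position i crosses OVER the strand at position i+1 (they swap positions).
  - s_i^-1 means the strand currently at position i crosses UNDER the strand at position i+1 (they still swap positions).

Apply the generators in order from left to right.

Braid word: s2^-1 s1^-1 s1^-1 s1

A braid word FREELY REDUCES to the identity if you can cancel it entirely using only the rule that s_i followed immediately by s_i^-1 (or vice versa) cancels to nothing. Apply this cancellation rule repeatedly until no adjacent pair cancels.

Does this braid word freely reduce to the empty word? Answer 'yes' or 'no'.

Answer: no

Derivation:
Gen 1 (s2^-1): push. Stack: [s2^-1]
Gen 2 (s1^-1): push. Stack: [s2^-1 s1^-1]
Gen 3 (s1^-1): push. Stack: [s2^-1 s1^-1 s1^-1]
Gen 4 (s1): cancels prior s1^-1. Stack: [s2^-1 s1^-1]
Reduced word: s2^-1 s1^-1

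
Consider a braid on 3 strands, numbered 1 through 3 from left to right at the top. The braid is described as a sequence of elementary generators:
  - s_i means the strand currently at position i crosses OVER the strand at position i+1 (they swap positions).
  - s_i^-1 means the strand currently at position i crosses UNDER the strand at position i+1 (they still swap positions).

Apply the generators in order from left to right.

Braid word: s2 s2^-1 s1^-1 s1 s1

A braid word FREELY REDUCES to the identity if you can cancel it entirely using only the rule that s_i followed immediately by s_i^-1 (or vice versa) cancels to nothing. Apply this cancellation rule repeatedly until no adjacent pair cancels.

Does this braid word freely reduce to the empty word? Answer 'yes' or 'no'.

Gen 1 (s2): push. Stack: [s2]
Gen 2 (s2^-1): cancels prior s2. Stack: []
Gen 3 (s1^-1): push. Stack: [s1^-1]
Gen 4 (s1): cancels prior s1^-1. Stack: []
Gen 5 (s1): push. Stack: [s1]
Reduced word: s1

Answer: no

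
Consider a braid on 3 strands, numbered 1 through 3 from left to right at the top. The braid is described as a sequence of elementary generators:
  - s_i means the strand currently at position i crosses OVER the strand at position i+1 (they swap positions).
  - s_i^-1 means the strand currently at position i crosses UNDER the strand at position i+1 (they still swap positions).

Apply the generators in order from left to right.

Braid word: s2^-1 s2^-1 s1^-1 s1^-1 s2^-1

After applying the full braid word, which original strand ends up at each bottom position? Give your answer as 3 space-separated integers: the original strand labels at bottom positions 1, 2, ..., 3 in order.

Answer: 1 3 2

Derivation:
Gen 1 (s2^-1): strand 2 crosses under strand 3. Perm now: [1 3 2]
Gen 2 (s2^-1): strand 3 crosses under strand 2. Perm now: [1 2 3]
Gen 3 (s1^-1): strand 1 crosses under strand 2. Perm now: [2 1 3]
Gen 4 (s1^-1): strand 2 crosses under strand 1. Perm now: [1 2 3]
Gen 5 (s2^-1): strand 2 crosses under strand 3. Perm now: [1 3 2]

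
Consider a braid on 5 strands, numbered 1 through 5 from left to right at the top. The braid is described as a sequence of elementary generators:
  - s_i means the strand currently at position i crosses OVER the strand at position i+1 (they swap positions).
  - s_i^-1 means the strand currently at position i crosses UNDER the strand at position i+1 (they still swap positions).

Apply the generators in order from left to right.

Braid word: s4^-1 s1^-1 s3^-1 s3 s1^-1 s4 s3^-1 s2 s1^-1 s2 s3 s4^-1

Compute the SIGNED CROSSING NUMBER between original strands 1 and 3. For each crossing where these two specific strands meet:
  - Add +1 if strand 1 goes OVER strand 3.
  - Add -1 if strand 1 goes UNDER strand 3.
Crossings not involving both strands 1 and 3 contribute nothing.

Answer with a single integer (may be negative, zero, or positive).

Gen 1: crossing 4x5. Both 1&3? no. Sum: 0
Gen 2: crossing 1x2. Both 1&3? no. Sum: 0
Gen 3: crossing 3x5. Both 1&3? no. Sum: 0
Gen 4: crossing 5x3. Both 1&3? no. Sum: 0
Gen 5: crossing 2x1. Both 1&3? no. Sum: 0
Gen 6: crossing 5x4. Both 1&3? no. Sum: 0
Gen 7: crossing 3x4. Both 1&3? no. Sum: 0
Gen 8: crossing 2x4. Both 1&3? no. Sum: 0
Gen 9: crossing 1x4. Both 1&3? no. Sum: 0
Gen 10: crossing 1x2. Both 1&3? no. Sum: 0
Gen 11: 1 over 3. Both 1&3? yes. Contrib: +1. Sum: 1
Gen 12: crossing 1x5. Both 1&3? no. Sum: 1

Answer: 1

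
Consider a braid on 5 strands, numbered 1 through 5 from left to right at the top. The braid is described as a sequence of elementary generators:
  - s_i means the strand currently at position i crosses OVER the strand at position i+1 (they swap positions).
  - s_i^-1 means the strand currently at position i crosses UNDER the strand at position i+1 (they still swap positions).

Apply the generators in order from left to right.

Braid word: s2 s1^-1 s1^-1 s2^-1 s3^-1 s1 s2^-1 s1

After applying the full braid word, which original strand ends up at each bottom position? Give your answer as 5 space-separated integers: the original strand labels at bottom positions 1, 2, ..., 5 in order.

Gen 1 (s2): strand 2 crosses over strand 3. Perm now: [1 3 2 4 5]
Gen 2 (s1^-1): strand 1 crosses under strand 3. Perm now: [3 1 2 4 5]
Gen 3 (s1^-1): strand 3 crosses under strand 1. Perm now: [1 3 2 4 5]
Gen 4 (s2^-1): strand 3 crosses under strand 2. Perm now: [1 2 3 4 5]
Gen 5 (s3^-1): strand 3 crosses under strand 4. Perm now: [1 2 4 3 5]
Gen 6 (s1): strand 1 crosses over strand 2. Perm now: [2 1 4 3 5]
Gen 7 (s2^-1): strand 1 crosses under strand 4. Perm now: [2 4 1 3 5]
Gen 8 (s1): strand 2 crosses over strand 4. Perm now: [4 2 1 3 5]

Answer: 4 2 1 3 5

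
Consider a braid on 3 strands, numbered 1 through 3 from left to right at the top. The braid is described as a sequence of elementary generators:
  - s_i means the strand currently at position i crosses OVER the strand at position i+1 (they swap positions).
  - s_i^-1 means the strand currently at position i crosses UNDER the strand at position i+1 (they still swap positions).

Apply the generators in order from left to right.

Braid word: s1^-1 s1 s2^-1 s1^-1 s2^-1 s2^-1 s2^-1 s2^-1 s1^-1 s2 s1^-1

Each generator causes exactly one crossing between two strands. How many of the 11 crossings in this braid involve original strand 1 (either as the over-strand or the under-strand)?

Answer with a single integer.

Gen 1: crossing 1x2. Involves strand 1? yes. Count so far: 1
Gen 2: crossing 2x1. Involves strand 1? yes. Count so far: 2
Gen 3: crossing 2x3. Involves strand 1? no. Count so far: 2
Gen 4: crossing 1x3. Involves strand 1? yes. Count so far: 3
Gen 5: crossing 1x2. Involves strand 1? yes. Count so far: 4
Gen 6: crossing 2x1. Involves strand 1? yes. Count so far: 5
Gen 7: crossing 1x2. Involves strand 1? yes. Count so far: 6
Gen 8: crossing 2x1. Involves strand 1? yes. Count so far: 7
Gen 9: crossing 3x1. Involves strand 1? yes. Count so far: 8
Gen 10: crossing 3x2. Involves strand 1? no. Count so far: 8
Gen 11: crossing 1x2. Involves strand 1? yes. Count so far: 9

Answer: 9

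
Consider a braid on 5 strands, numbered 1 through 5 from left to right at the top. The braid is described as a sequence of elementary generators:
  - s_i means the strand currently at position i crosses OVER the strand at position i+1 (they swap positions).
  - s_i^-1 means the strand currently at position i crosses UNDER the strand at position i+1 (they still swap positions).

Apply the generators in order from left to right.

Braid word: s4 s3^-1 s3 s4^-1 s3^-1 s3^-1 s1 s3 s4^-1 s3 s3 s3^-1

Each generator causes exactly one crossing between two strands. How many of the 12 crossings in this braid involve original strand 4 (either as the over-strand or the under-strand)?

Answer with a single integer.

Gen 1: crossing 4x5. Involves strand 4? yes. Count so far: 1
Gen 2: crossing 3x5. Involves strand 4? no. Count so far: 1
Gen 3: crossing 5x3. Involves strand 4? no. Count so far: 1
Gen 4: crossing 5x4. Involves strand 4? yes. Count so far: 2
Gen 5: crossing 3x4. Involves strand 4? yes. Count so far: 3
Gen 6: crossing 4x3. Involves strand 4? yes. Count so far: 4
Gen 7: crossing 1x2. Involves strand 4? no. Count so far: 4
Gen 8: crossing 3x4. Involves strand 4? yes. Count so far: 5
Gen 9: crossing 3x5. Involves strand 4? no. Count so far: 5
Gen 10: crossing 4x5. Involves strand 4? yes. Count so far: 6
Gen 11: crossing 5x4. Involves strand 4? yes. Count so far: 7
Gen 12: crossing 4x5. Involves strand 4? yes. Count so far: 8

Answer: 8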